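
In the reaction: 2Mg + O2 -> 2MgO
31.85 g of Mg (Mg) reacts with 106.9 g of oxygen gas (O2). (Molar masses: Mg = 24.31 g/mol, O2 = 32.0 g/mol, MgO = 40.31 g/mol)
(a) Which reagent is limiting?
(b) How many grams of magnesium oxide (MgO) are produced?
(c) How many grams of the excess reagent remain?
(a) Mg, (b) 52.81 g, (c) 85.94 g

Moles of Mg = 31.85 g ÷ 24.31 g/mol = 1.31016 mol
Moles of O2 = 106.9 g ÷ 32.0 g/mol = 3.34063 mol
Moles ÷ coefficient: Mg: 1.31016/2 = 0.6551, O2: 3.34063/1 = 3.341
(a) Mg has the smaller value, so Mg is the limiting reagent.
(b) Moles of MgO = 1.31016 mol Mg × (2/2) = 1.31016 mol; mass = 1.31016 mol × 40.31 g/mol = 52.81 g
(c) O2 consumed = 1.31016 × (1/2) = 0.65508 mol; remaining = 3.34063 − 0.65508 = 2.68554 mol; mass = 2.68554 mol × 32.0 g/mol = 85.94 g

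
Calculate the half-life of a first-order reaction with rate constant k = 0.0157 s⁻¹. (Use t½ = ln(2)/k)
44.15 s

t½ = ln(2)/k = 0.6931/0.0157 = 44.15 s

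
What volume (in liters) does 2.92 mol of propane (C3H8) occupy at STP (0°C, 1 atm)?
At STP, 1 mol of gas occupies 22.4 L
Volume = 2.92 mol × 22.4 L/mol = 65.41 L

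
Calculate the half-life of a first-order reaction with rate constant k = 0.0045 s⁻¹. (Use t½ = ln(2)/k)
154.03 s

t½ = ln(2)/k = 0.6931/0.0045 = 154.03 s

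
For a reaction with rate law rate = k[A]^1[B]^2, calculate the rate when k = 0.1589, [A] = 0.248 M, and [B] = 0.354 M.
0.004938 M/s

rate = k·[A]^1·[B]^2 = 0.1589·(0.248)^1·(0.354)^2 = 0.1589·0.248·0.125316 = 0.004938 M/s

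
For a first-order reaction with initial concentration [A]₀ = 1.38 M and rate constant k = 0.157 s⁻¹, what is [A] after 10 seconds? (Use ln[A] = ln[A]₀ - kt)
0.2871 M

ln[A] = ln[A]₀ - k·t = ln(1.38) - (0.157)·(10) = 0.3221 - 1.5700 = -1.2479
[A] = e^(-1.2479) = 0.2871 M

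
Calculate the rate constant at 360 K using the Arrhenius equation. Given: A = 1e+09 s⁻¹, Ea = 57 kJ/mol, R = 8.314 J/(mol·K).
5.36e+00 s⁻¹

k = A·exp(-Ea/(R·T)) = 1e+09·exp(-57000/(8.314·360)) = 1e+09·exp(-19.0442) = 1e+09·5.3606e-09 = 5.36e+00 s⁻¹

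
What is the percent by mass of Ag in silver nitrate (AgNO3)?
Mass of Ag in formula = 107.87 × 1 = 107.87 g/mol
Molar mass = 169.88 g/mol
% Ag = (107.87/169.88) × 100% = 63.50%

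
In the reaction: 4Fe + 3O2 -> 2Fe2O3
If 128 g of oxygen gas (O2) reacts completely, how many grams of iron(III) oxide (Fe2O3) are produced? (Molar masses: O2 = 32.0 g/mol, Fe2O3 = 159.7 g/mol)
Moles of O2 = 128 g ÷ 32.0 g/mol = 4 mol
Mole ratio: 2 mol Fe2O3 / 3 mol O2
Moles of Fe2O3 = 4 × (2/3) = 2.66667 mol
Mass of Fe2O3 = 2.66667 mol × 159.7 g/mol = 425.9 g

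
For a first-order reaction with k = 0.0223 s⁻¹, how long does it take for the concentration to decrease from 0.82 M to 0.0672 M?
112.18 s

From ln[A] = ln[A]₀ - k·t: t = ln([A]₀/[A])/k = ln(0.82/0.0672)/0.0223 = ln(12.2024)/0.0223 = 2.5016/0.0223 = 112.18 s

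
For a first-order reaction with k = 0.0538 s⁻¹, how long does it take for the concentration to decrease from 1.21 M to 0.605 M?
12.88 s

From ln[A] = ln[A]₀ - k·t: t = ln([A]₀/[A])/k = ln(1.21/0.605)/0.0538 = ln(2.0000)/0.0538 = 0.6931/0.0538 = 12.88 s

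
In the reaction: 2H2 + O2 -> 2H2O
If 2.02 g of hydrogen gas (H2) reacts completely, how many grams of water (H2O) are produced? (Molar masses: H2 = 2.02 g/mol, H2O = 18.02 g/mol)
Moles of H2 = 2.02 g ÷ 2.02 g/mol = 1 mol
Mole ratio: 2 mol H2O / 2 mol H2
Moles of H2O = 1 × (2/2) = 1 mol
Mass of H2O = 1 mol × 18.02 g/mol = 18.02 g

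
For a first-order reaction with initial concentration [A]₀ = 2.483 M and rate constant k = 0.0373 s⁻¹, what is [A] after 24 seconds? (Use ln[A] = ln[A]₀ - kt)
1.0144 M

ln[A] = ln[A]₀ - k·t = ln(2.483) - (0.0373)·(24) = 0.9095 - 0.8952 = 0.0143
[A] = e^(0.0143) = 1.0144 M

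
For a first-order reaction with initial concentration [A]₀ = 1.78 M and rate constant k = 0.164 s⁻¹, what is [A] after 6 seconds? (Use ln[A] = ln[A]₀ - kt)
0.6654 M

ln[A] = ln[A]₀ - k·t = ln(1.78) - (0.164)·(6) = 0.5766 - 0.9840 = -0.4074
[A] = e^(-0.4074) = 0.6654 M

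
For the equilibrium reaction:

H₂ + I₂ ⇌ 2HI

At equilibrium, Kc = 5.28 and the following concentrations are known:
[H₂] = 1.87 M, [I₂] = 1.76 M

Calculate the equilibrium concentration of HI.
[HI] = 4.1686 M

Kc = ([HI]^2) / ([H₂] × [I₂]) = 5.28
[HI]^2 = Kc · (reactant terms)/(other product terms) = 5.28 · 3.2912 / 1 = 17.378
[HI] = (17.378)^(1/2) = 4.1686 M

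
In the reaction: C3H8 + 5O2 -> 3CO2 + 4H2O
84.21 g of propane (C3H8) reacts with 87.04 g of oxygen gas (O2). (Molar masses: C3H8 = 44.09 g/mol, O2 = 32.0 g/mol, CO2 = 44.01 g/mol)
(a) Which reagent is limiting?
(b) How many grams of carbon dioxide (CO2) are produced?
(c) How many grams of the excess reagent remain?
(a) O2, (b) 71.82 g, (c) 60.23 g

Moles of C3H8 = 84.21 g ÷ 44.09 g/mol = 1.90996 mol
Moles of O2 = 87.04 g ÷ 32.0 g/mol = 2.72 mol
Moles ÷ coefficient: C3H8: 1.90996/1 = 1.91, O2: 2.72/5 = 0.544
(a) O2 has the smaller value, so O2 is the limiting reagent.
(b) Moles of CO2 = 2.72 mol O2 × (3/5) = 1.632 mol; mass = 1.632 mol × 44.01 g/mol = 71.82 g
(c) C3H8 consumed = 2.72 × (1/5) = 0.544 mol; remaining = 1.90996 − 0.544 = 1.36596 mol; mass = 1.36596 mol × 44.09 g/mol = 60.23 g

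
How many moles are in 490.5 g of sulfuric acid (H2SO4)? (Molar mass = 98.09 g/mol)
Moles = 490.5 g ÷ 98.09 g/mol = 5.001 mol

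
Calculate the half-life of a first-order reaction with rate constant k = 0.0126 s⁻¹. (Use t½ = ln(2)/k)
55.01 s

t½ = ln(2)/k = 0.6931/0.0126 = 55.01 s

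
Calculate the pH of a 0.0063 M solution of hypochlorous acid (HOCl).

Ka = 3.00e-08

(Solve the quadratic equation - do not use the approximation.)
pH = 4.86

x² + Ka×x - Ka×C = 0. Using quadratic formula: [H⁺] = 1.3733e-05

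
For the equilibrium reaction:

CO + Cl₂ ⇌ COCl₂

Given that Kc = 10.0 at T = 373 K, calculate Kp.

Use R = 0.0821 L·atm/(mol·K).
K_p = 0.3265

Δn = (moles gaseous products) − (moles gaseous reactants) = -1
T = 373 K; RT = 0.0821 × 373 = 30.6233
Kp = Kc·(RT)^Δn = 10.0 × (30.6233)^-1 = 10.0 × 0.0326549 = 0.3265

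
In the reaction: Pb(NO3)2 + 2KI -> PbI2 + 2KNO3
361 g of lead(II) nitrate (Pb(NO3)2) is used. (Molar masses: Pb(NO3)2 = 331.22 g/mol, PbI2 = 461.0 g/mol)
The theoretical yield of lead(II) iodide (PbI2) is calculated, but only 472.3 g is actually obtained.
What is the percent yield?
Moles of Pb(NO3)2 = 361 g ÷ 331.22 g/mol = 1.08991 mol
Mole ratio: 1 mol PbI2 / 1 mol Pb(NO3)2
Moles of PbI2 = 1.08991 × (1/1) = 1.08991 mol
Theoretical yield = 1.08991 mol × 461.0 g/mol = 502.45 g
Actual yield = 472.3 g
Percent yield = (472.3 / 502.45) × 100% = 94.0%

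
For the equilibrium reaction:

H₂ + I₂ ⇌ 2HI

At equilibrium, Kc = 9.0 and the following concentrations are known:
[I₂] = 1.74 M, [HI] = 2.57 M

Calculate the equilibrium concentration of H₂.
[H₂] = 0.4218 M

Kc = ([HI]^2) / ([H₂] × [I₂]) = 9.0
[H₂]^1 = (product terms)/(Kc · other reactant terms) = 6.6049 / (9.0 · 1.74) = 0.42177
[H₂] = 0.4218 M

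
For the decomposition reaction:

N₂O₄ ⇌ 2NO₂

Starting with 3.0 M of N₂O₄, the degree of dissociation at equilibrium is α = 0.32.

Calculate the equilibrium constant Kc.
K_c = 1.8071

x = α·[A]₀ = 0.32 × 3.0 = 0.96 M dissociated.
At eq: [N₂O₄] = 3.0 − 0.96 = 2.04 M; [NO₂] = 2x = 1.92 M.
Kc = [NO₂]²/[N₂O₄] = (1.92)²/2.04 = 1.807.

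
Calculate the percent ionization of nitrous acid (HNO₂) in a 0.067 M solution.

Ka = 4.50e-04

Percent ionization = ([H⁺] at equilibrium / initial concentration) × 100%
Percent ionization = 7.87%

Let x = [H⁺]. Ka = x²/(C - x) ⇒ x² + (4.50e-04)x - (4.50e-04)(0.067) = 0. x = 5.2705e-03. Percent = (5.2705e-03/0.067) × 100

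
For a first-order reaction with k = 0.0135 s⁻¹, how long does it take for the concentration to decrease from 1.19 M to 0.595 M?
51.34 s

From ln[A] = ln[A]₀ - k·t: t = ln([A]₀/[A])/k = ln(1.19/0.595)/0.0135 = ln(2.0000)/0.0135 = 0.6931/0.0135 = 51.34 s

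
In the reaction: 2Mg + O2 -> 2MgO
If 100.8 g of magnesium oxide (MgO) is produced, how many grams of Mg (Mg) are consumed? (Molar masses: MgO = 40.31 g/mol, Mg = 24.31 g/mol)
Moles of MgO = 100.8 g ÷ 40.31 g/mol = 2.50062 mol
Mole ratio: 2 mol Mg / 2 mol MgO
Moles of Mg = 2.50062 × (2/2) = 2.50062 mol
Mass of Mg = 2.50062 mol × 24.31 g/mol = 60.79 g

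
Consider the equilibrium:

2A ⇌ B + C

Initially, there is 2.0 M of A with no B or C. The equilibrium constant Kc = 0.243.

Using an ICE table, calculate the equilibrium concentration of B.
[B] = 0.496 M

ICE: [A] = 2.0 − 2x, [B] = [C] = x.
Kc = x²/(2.0 − 2x)² = 0.243 ⇒ √Kc = x/(2.0 − 2x).
x = √0.243·2.0/(1 + 2√0.243) = 0.49295·2.0/1.9859 = 0.49645.
[B] = x = 0.496 M.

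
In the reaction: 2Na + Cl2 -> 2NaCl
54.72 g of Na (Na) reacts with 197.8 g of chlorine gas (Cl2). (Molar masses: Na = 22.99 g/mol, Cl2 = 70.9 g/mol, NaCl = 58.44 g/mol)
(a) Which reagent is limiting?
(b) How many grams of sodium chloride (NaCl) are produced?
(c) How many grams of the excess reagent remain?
(a) Na, (b) 139.1 g, (c) 113.4 g

Moles of Na = 54.72 g ÷ 22.99 g/mol = 2.38017 mol
Moles of Cl2 = 197.8 g ÷ 70.9 g/mol = 2.78984 mol
Moles ÷ coefficient: Na: 2.38017/2 = 1.19, Cl2: 2.78984/1 = 2.79
(a) Na has the smaller value, so Na is the limiting reagent.
(b) Moles of NaCl = 2.38017 mol Na × (2/2) = 2.38017 mol; mass = 2.38017 mol × 58.44 g/mol = 139.1 g
(c) Cl2 consumed = 2.38017 × (1/2) = 1.19008 mol; remaining = 2.78984 − 1.19008 = 1.59976 mol; mass = 1.59976 mol × 70.9 g/mol = 113.4 g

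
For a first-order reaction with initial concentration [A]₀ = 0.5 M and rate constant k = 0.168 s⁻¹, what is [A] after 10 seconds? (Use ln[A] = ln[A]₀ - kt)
0.0932 M

ln[A] = ln[A]₀ - k·t = ln(0.5) - (0.168)·(10) = -0.6931 - 1.6800 = -2.3731
[A] = e^(-2.3731) = 0.0932 M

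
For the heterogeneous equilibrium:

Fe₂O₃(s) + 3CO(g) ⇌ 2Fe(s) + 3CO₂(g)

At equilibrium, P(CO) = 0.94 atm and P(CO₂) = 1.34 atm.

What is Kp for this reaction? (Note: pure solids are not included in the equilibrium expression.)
K_p = 2.897

Solids (Fe₂O₃, Fe) are excluded.
Kp = P(CO₂)³/P(CO)³ = (1.34)³/(0.94)³ = 2.406/0.8306 = 2.897.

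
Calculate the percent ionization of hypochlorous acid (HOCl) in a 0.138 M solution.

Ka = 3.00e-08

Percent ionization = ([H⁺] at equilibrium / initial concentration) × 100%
Percent ionization = 0.0466%

Let x = [H⁺]. Ka = x²/(C - x) ⇒ x² + (3.00e-08)x - (3.00e-08)(0.138) = 0. x = 6.4328e-05. Percent = (6.4328e-05/0.138) × 100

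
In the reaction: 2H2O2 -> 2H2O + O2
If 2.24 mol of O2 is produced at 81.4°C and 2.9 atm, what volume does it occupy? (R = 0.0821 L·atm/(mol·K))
T = 81.4°C + 273.15 = 354.55 K
V = nRT/P = (2.24 × 0.0821 × 354.55) / 2.9
V = 22.48 L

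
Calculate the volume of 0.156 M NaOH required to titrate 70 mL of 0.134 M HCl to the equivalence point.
V_{base} = 60.1 mL

At equivalence: moles acid = moles base.
moles HCl = 0.134 M × 0.07 L = 0.00938 mol
V_NaOH = 0.00938 mol ÷ 0.156 M = 0.06013 L = 60.1 mL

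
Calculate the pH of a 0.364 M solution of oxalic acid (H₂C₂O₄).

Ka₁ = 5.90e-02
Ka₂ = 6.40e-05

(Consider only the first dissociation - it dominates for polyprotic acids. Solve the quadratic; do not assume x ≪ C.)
pH = 0.92

x² + Ka₁·x − Ka₁·C = 0 with Ka₁ = 5.90e-02, C = 0.364.
x = (−Ka₁ + √(Ka₁² + 4·Ka₁·C))/2 = 1.1999e-01 M, so pH = 0.92.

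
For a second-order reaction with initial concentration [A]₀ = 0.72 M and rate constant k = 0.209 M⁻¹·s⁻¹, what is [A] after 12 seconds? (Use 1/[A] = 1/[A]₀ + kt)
0.2566 M

1/[A] = 1/[A]₀ + k·t = 1/0.72 + (0.209)·(12) = 1.3889 + 2.5080 = 3.8969
[A] = 1/3.8969 = 0.2566 M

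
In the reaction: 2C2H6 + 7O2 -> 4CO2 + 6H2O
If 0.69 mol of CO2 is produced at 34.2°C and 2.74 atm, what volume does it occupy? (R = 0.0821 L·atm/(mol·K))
T = 34.2°C + 273.15 = 307.35 K
V = nRT/P = (0.69 × 0.0821 × 307.35) / 2.74
V = 6.35 L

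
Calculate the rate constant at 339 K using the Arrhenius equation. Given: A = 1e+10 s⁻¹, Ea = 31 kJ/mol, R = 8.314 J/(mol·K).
1.67e+05 s⁻¹

k = A·exp(-Ea/(R·T)) = 1e+10·exp(-31000/(8.314·339)) = 1e+10·exp(-10.9990) = 1e+10·1.6719e-05 = 1.67e+05 s⁻¹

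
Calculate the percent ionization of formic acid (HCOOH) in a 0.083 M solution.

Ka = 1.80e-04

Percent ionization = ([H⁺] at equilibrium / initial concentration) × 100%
Percent ionization = 4.55%

Let x = [H⁺]. Ka = x²/(C - x) ⇒ x² + (1.80e-04)x - (1.80e-04)(0.083) = 0. x = 3.7763e-03. Percent = (3.7763e-03/0.083) × 100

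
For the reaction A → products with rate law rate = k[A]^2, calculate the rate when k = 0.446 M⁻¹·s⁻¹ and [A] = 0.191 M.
0.01627 M/s

rate = k·[A]^2 = 0.446·(0.191)^2 = 0.446·0.036481 = 0.01627 M/s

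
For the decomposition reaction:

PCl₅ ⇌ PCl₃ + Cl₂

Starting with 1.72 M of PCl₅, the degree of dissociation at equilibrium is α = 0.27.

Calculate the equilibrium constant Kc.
K_c = 0.1718

x = α·[A]₀ = 0.27 × 1.72 = 0.4644 M dissociated.
At eq: [PCl₅] = 1.72 − 0.4644 = 1.256 M; [PCl₃] = [Cl₂] = x = 0.4644 M.
Kc = [PCl₃][Cl₂]/[PCl₅] = (0.4644)²/1.256 = 0.1718.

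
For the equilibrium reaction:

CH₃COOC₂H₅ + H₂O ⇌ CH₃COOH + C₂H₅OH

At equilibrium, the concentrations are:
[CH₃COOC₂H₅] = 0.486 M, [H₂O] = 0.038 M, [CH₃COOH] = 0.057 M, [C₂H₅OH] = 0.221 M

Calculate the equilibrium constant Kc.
K_c = 0.6821

Kc = ([CH₃COOH] × [C₂H₅OH]) / ([CH₃COOC₂H₅] × [H₂O])
   = ((0.057)·(0.221)) / ((0.486)·(0.038))
   = 0.012597 / 0.018468 = 0.6821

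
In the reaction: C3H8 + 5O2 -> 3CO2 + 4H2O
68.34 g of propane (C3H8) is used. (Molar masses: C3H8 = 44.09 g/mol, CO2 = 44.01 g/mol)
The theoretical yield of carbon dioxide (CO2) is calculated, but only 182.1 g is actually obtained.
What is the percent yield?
Moles of C3H8 = 68.34 g ÷ 44.09 g/mol = 1.55001 mol
Mole ratio: 3 mol CO2 / 1 mol C3H8
Moles of CO2 = 1.55001 × (3/1) = 4.65003 mol
Theoretical yield = 4.65003 mol × 44.01 g/mol = 204.65 g
Actual yield = 182.1 g
Percent yield = (182.1 / 204.65) × 100% = 89.0%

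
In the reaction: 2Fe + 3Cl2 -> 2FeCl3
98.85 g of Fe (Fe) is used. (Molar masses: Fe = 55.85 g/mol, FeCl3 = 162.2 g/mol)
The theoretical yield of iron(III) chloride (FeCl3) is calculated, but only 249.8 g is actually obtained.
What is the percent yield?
Moles of Fe = 98.85 g ÷ 55.85 g/mol = 1.76992 mol
Mole ratio: 2 mol FeCl3 / 2 mol Fe
Moles of FeCl3 = 1.76992 × (2/2) = 1.76992 mol
Theoretical yield = 1.76992 mol × 162.2 g/mol = 287.08 g
Actual yield = 249.8 g
Percent yield = (249.8 / 287.08) × 100% = 87.0%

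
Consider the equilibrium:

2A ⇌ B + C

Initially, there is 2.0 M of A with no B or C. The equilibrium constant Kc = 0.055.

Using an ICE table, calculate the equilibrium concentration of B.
[B] = 0.319 M

ICE: [A] = 2.0 − 2x, [B] = [C] = x.
Kc = x²/(2.0 − 2x)² = 0.055 ⇒ √Kc = x/(2.0 − 2x).
x = √0.055·2.0/(1 + 2√0.055) = 0.23452·2.0/1.469 = 0.31928.
[B] = x = 0.319 M.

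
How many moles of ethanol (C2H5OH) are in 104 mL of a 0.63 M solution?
Moles = Molarity × Volume (L)
Moles = 0.63 M × 0.104 L = 0.06552 mol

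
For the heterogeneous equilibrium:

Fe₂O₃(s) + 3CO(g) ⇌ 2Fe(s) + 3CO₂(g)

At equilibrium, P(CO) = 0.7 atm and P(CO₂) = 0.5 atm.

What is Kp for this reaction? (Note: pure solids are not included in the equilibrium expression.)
K_p = 0.364

Solids (Fe₂O₃, Fe) are excluded.
Kp = P(CO₂)³/P(CO)³ = (0.5)³/(0.7)³ = 0.125/0.343 = 0.364.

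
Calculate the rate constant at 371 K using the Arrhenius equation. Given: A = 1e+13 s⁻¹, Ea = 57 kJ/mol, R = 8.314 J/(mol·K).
9.43e+04 s⁻¹

k = A·exp(-Ea/(R·T)) = 1e+13·exp(-57000/(8.314·371)) = 1e+13·exp(-18.4795) = 1e+13·9.4285e-09 = 9.43e+04 s⁻¹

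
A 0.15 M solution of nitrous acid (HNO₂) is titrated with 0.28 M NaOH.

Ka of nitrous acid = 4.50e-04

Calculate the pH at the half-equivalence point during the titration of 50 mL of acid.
pH = pKa = 3.35

At the half-equivalence point, [HA] = [A⁻], so by Henderson–Hasselbalch pH = pKa + log(1) = pKa.
pKa = −log(4.50e-04) = 3.35.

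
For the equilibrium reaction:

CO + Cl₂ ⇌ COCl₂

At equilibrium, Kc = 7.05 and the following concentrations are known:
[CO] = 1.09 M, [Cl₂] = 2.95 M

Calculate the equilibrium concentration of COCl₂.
[COCl₂] = 22.6693 M

Kc = ([COCl₂]) / ([CO] × [Cl₂]) = 7.05
[COCl₂]^1 = Kc · (reactant terms)/(other product terms) = 7.05 · 3.2155 / 1 = 22.669
[COCl₂] = 22.6693 M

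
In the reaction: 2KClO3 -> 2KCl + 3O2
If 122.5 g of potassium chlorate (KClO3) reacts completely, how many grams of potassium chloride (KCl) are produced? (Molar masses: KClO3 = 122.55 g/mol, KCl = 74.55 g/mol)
Moles of KClO3 = 122.5 g ÷ 122.55 g/mol = 0.999592 mol
Mole ratio: 2 mol KCl / 2 mol KClO3
Moles of KCl = 0.999592 × (2/2) = 0.999592 mol
Mass of KCl = 0.999592 mol × 74.55 g/mol = 74.52 g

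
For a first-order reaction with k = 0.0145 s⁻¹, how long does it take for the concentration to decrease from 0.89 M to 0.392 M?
56.55 s

From ln[A] = ln[A]₀ - k·t: t = ln([A]₀/[A])/k = ln(0.89/0.392)/0.0145 = ln(2.2704)/0.0145 = 0.8200/0.0145 = 56.55 s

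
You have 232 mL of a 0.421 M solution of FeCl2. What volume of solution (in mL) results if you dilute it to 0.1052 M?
Using M₁V₁ = M₂V₂:
0.421 × 232 = 0.1052 × V₂
V₂ = (0.421 × 232) / 0.1052 = 928.4 mL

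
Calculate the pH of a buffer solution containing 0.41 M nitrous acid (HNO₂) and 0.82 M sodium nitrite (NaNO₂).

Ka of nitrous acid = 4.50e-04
pH = 3.65

pKa = -log(4.50e-04) = 3.35. pH = pKa + log([A⁻]/[HA]) = 3.35 + log(0.82/0.41)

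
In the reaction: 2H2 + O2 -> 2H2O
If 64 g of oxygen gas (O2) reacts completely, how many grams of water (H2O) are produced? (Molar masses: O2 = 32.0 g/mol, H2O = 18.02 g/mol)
Moles of O2 = 64 g ÷ 32.0 g/mol = 2 mol
Mole ratio: 2 mol H2O / 1 mol O2
Moles of H2O = 2 × (2/1) = 4 mol
Mass of H2O = 4 mol × 18.02 g/mol = 72.08 g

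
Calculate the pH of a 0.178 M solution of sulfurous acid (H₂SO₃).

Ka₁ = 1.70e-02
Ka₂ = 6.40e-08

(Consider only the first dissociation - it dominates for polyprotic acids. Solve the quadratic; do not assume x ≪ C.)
pH = 1.33

x² + Ka₁·x − Ka₁·C = 0 with Ka₁ = 1.70e-02, C = 0.178.
x = (−Ka₁ + √(Ka₁² + 4·Ka₁·C))/2 = 4.7162e-02 M, so pH = 1.33.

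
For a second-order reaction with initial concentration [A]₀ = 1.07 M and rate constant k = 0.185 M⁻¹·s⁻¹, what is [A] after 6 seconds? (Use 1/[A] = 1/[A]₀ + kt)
0.4891 M

1/[A] = 1/[A]₀ + k·t = 1/1.07 + (0.185)·(6) = 0.9346 + 1.1100 = 2.0446
[A] = 1/2.0446 = 0.4891 M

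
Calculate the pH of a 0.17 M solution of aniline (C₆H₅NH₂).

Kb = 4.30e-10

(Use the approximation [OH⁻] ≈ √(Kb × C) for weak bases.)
pH = 8.93

[OH⁻] = √(Kb × C) = √(4.30e-10 × 0.17) = 8.5499e-06. pOH = 5.07, pH = 14 - pOH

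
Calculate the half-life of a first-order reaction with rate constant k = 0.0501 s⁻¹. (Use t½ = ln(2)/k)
13.84 s

t½ = ln(2)/k = 0.6931/0.0501 = 13.84 s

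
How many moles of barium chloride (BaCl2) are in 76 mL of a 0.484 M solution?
Moles = Molarity × Volume (L)
Moles = 0.484 M × 0.076 L = 0.03678 mol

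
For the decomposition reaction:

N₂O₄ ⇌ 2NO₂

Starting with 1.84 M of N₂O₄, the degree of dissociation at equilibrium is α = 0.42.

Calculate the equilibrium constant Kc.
K_c = 2.2385

x = α·[A]₀ = 0.42 × 1.84 = 0.7728 M dissociated.
At eq: [N₂O₄] = 1.84 − 0.7728 = 1.067 M; [NO₂] = 2x = 1.546 M.
Kc = [NO₂]²/[N₂O₄] = (1.546)²/1.067 = 2.238.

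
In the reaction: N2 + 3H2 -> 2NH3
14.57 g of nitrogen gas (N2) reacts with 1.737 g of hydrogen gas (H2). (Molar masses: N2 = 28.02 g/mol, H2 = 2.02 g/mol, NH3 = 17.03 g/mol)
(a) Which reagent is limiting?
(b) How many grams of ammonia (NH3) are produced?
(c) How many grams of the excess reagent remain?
(a) H2, (b) 9.763 g, (c) 6.539 g

Moles of N2 = 14.57 g ÷ 28.02 g/mol = 0.519986 mol
Moles of H2 = 1.737 g ÷ 2.02 g/mol = 0.859901 mol
Moles ÷ coefficient: N2: 0.519986/1 = 0.52, H2: 0.859901/3 = 0.2866
(a) H2 has the smaller value, so H2 is the limiting reagent.
(b) Moles of NH3 = 0.859901 mol H2 × (2/3) = 0.573267 mol; mass = 0.573267 mol × 17.03 g/mol = 9.763 g
(c) N2 consumed = 0.859901 × (1/3) = 0.286634 mol; remaining = 0.519986 − 0.286634 = 0.233352 mol; mass = 0.233352 mol × 28.02 g/mol = 6.539 g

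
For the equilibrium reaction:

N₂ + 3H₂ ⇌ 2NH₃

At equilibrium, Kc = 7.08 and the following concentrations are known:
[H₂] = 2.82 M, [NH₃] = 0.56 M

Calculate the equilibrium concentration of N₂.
[N₂] = 0.0020 M

Kc = ([NH₃]^2) / ([N₂] × [H₂]^3) = 7.08
[N₂]^1 = (product terms)/(Kc · other reactant terms) = 0.3136 / (7.08 · 22.426) = 0.0019751
[N₂] = 0.0020 M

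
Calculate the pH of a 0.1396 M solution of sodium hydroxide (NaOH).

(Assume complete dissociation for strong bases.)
pH = 13.14

[OH⁻] = 0.1396 M for strong base. pOH = -log[OH⁻] = 0.86, pH = 14 - pOH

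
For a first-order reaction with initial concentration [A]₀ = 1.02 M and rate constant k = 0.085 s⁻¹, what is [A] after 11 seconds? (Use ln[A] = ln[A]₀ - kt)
0.4004 M

ln[A] = ln[A]₀ - k·t = ln(1.02) - (0.085)·(11) = 0.0198 - 0.9350 = -0.9152
[A] = e^(-0.9152) = 0.4004 M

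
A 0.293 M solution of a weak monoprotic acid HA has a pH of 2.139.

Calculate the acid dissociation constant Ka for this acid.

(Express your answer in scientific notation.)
K_a = 1.85e-04

[H⁺] = 10^(−pH) = 10^(−2.139) = 7.261e-03 M. For HA ⇌ H⁺ + A⁻, Ka = x²/(C − x) = (7.261e-03)²/(0.293 − 7.261e-03) = 1.85e-04.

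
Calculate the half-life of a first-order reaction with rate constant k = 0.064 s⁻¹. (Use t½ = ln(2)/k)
10.83 s

t½ = ln(2)/k = 0.6931/0.064 = 10.83 s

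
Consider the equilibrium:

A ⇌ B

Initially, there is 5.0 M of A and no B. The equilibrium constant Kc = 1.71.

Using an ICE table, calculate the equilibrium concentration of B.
[B] = 3.155 M

ICE: [A] = 5.0 − x, [B] = x.
Kc = x/(5.0 − x) = 1.71 ⇒ x = 1.71·5.0/(1 + 1.71) = 8.55/2.71 = 3.155.
[B] = x = 3.155 M.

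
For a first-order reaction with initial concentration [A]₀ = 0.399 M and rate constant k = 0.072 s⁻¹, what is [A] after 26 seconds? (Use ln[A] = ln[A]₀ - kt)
0.0614 M

ln[A] = ln[A]₀ - k·t = ln(0.399) - (0.072)·(26) = -0.9188 - 1.8720 = -2.7908
[A] = e^(-2.7908) = 0.0614 M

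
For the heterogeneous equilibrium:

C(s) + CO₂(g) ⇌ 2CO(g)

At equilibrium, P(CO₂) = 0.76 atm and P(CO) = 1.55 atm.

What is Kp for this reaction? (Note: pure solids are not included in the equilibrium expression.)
K_p = 3.161

Solid C is excluded.
Kp = P(CO)²/P(CO₂) = (1.55)²/0.76 = 2.403/0.76 = 3.161.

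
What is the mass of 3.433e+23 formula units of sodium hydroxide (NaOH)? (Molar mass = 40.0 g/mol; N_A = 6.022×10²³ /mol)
Moles = 3.433e+23 ÷ 6.022×10²³ = 0.570076 mol
Mass = 0.570076 mol × 40.0 g/mol = 22.8 g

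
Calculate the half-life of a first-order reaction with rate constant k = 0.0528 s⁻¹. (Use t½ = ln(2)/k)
13.13 s

t½ = ln(2)/k = 0.6931/0.0528 = 13.13 s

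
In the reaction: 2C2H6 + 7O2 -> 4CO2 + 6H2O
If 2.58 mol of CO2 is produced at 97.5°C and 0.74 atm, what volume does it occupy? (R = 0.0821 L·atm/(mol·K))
T = 97.5°C + 273.15 = 370.65 K
V = nRT/P = (2.58 × 0.0821 × 370.65) / 0.74
V = 106.10 L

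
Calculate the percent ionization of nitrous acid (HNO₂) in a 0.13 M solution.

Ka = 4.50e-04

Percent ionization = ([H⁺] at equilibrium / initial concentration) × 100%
Percent ionization = 5.71%

Let x = [H⁺]. Ka = x²/(C - x) ⇒ x² + (4.50e-04)x - (4.50e-04)(0.13) = 0. x = 7.4268e-03. Percent = (7.4268e-03/0.13) × 100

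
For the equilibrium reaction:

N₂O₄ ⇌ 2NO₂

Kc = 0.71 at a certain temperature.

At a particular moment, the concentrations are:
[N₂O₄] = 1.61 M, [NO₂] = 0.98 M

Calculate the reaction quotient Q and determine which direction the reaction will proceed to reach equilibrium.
Q = 0.597, Q < K, reaction proceeds forward (toward products)

Q = ([NO₂]^2) / ([N₂O₄])
  = ((0.98)^2) / ((1.61)) = 0.9604/1.61 = 0.5965
Since Q = 0.5965 < Kc = 0.71, the reaction proceeds forward (toward products) to reach equilibrium.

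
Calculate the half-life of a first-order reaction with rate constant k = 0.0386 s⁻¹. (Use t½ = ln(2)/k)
17.96 s

t½ = ln(2)/k = 0.6931/0.0386 = 17.96 s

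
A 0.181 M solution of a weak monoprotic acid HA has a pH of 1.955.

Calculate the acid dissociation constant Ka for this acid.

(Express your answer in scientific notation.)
K_a = 7.24e-04

[H⁺] = 10^(−pH) = 10^(−1.955) = 1.109e-02 M. For HA ⇌ H⁺ + A⁻, Ka = x²/(C − x) = (1.109e-02)²/(0.181 − 1.109e-02) = 7.24e-04.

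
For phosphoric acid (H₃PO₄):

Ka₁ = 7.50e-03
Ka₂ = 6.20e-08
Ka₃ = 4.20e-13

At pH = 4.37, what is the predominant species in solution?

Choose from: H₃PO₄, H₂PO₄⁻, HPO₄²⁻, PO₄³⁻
H₂PO₄⁻

pKa1 = 2.12, pKa2 = 7.21, pKa3 = 12.38. Each pKa is the crossover between adjacent species; pH = 4.37 lies in the region where H₂PO₄⁻ predominates.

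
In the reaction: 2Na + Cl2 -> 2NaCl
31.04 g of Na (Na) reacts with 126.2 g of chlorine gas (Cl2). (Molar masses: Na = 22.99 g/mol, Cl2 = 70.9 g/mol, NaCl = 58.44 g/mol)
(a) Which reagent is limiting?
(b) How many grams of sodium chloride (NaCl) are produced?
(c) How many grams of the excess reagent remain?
(a) Na, (b) 78.9 g, (c) 78.34 g

Moles of Na = 31.04 g ÷ 22.99 g/mol = 1.35015 mol
Moles of Cl2 = 126.2 g ÷ 70.9 g/mol = 1.77997 mol
Moles ÷ coefficient: Na: 1.35015/2 = 0.6751, Cl2: 1.77997/1 = 1.78
(a) Na has the smaller value, so Na is the limiting reagent.
(b) Moles of NaCl = 1.35015 mol Na × (2/2) = 1.35015 mol; mass = 1.35015 mol × 58.44 g/mol = 78.9 g
(c) Cl2 consumed = 1.35015 × (1/2) = 0.675076 mol; remaining = 1.77997 − 0.675076 = 1.1049 mol; mass = 1.1049 mol × 70.9 g/mol = 78.34 g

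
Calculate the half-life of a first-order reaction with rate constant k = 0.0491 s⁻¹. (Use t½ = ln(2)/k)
14.12 s

t½ = ln(2)/k = 0.6931/0.0491 = 14.12 s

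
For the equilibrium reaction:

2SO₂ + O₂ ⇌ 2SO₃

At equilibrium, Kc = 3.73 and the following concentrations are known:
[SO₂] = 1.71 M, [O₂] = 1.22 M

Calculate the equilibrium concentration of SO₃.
[SO₃] = 3.6478 M

Kc = ([SO₃]^2) / ([SO₂]^2 × [O₂]) = 3.73
[SO₃]^2 = Kc · (reactant terms)/(other product terms) = 3.73 · 3.5674 / 1 = 13.306
[SO₃] = (13.306)^(1/2) = 3.6478 M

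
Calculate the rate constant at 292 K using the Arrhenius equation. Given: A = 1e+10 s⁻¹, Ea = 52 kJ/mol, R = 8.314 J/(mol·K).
4.98e+00 s⁻¹

k = A·exp(-Ea/(R·T)) = 1e+10·exp(-52000/(8.314·292)) = 1e+10·exp(-21.4196) = 1e+10·4.9843e-10 = 4.98e+00 s⁻¹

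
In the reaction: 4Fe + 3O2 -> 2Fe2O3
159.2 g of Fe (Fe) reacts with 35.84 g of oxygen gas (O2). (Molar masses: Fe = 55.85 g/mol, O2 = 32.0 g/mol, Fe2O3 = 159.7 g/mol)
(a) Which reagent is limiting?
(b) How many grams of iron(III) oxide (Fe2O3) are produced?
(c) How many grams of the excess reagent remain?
(a) O2, (b) 119.2 g, (c) 75.8 g

Moles of Fe = 159.2 g ÷ 55.85 g/mol = 2.85049 mol
Moles of O2 = 35.84 g ÷ 32.0 g/mol = 1.12 mol
Moles ÷ coefficient: Fe: 2.85049/4 = 0.7126, O2: 1.12/3 = 0.3733
(a) O2 has the smaller value, so O2 is the limiting reagent.
(b) Moles of Fe2O3 = 1.12 mol O2 × (2/3) = 0.746667 mol; mass = 0.746667 mol × 159.7 g/mol = 119.2 g
(c) Fe consumed = 1.12 × (4/3) = 1.49333 mol; remaining = 2.85049 − 1.49333 = 1.35716 mol; mass = 1.35716 mol × 55.85 g/mol = 75.8 g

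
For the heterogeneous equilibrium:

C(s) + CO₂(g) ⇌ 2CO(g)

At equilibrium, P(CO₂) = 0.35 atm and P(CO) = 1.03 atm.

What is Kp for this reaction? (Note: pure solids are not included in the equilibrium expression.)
K_p = 3.031

Solid C is excluded.
Kp = P(CO)²/P(CO₂) = (1.03)²/0.35 = 1.061/0.35 = 3.031.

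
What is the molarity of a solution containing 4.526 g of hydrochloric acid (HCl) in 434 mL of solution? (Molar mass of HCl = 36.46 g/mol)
Moles of HCl = 4.526 g ÷ 36.46 g/mol = 0.124136 mol
Volume = 434 mL = 0.434 L
Molarity = 0.124136 mol ÷ 0.434 L = 0.286 M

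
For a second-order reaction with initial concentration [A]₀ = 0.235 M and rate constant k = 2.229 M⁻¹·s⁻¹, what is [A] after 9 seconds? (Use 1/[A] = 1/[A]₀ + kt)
0.0411 M

1/[A] = 1/[A]₀ + k·t = 1/0.235 + (2.229)·(9) = 4.2553 + 20.0610 = 24.3163
[A] = 1/24.3163 = 0.0411 M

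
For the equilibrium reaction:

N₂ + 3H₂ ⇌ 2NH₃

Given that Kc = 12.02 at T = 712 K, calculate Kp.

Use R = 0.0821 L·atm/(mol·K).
K_p = 0.0035

Δn = (moles gaseous products) − (moles gaseous reactants) = -2
T = 712 K; RT = 0.0821 × 712 = 58.4552
Kp = Kc·(RT)^Δn = 12.02 × (58.4552)^-2 = 12.02 × 0.000292653 = 0.0035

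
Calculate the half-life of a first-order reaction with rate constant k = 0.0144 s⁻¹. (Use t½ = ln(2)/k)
48.14 s

t½ = ln(2)/k = 0.6931/0.0144 = 48.14 s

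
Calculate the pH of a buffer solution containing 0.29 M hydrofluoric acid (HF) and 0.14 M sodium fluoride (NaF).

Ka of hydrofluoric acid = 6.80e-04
pH = 2.85

pKa = -log(6.80e-04) = 3.17. pH = pKa + log([A⁻]/[HA]) = 3.17 + log(0.14/0.29)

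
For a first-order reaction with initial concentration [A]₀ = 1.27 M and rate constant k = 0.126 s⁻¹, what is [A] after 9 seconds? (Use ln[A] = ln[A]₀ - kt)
0.4086 M

ln[A] = ln[A]₀ - k·t = ln(1.27) - (0.126)·(9) = 0.2390 - 1.1340 = -0.8950
[A] = e^(-0.8950) = 0.4086 M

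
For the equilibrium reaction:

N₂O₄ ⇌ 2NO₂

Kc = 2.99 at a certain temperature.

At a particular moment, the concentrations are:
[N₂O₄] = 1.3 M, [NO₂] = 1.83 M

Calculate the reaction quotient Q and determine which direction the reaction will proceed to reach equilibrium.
Q = 2.576, Q < K, reaction proceeds forward (toward products)

Q = ([NO₂]^2) / ([N₂O₄])
  = ((1.83)^2) / ((1.3)) = 3.3489/1.3 = 2.576
Since Q = 2.576 < Kc = 2.99, the reaction proceeds forward (toward products) to reach equilibrium.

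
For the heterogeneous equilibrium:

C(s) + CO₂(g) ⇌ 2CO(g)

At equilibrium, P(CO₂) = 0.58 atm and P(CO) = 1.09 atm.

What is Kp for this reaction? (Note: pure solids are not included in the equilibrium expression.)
K_p = 2.048

Solid C is excluded.
Kp = P(CO)²/P(CO₂) = (1.09)²/0.58 = 1.188/0.58 = 2.048.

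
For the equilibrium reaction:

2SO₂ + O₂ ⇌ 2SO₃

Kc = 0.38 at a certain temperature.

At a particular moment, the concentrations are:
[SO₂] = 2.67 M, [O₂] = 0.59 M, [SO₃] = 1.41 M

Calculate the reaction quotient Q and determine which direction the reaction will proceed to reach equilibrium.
Q = 0.473, Q > K, reaction proceeds reverse (toward reactants)

Q = ([SO₃]^2) / ([SO₂]^2 × [O₂])
  = ((1.41)^2) / ((2.67)^2·(0.59)) = 1.9881/4.2061 = 0.4727
Since Q = 0.4727 > Kc = 0.38, the reaction proceeds reverse (toward reactants) to reach equilibrium.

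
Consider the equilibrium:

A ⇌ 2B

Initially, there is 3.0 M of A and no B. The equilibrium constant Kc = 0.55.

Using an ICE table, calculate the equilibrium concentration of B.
[B] = 1.154 M

ICE: [A] = 3.0 − x, [B] = 2x.
Kc = (2x)²/(3.0 − x) = 0.55 ⇒ 4x² + 0.55x − 1.65 = 0.
x = (−0.55 + √(0.55² + 4·4·1.65))/(2·4) = (−0.55 + √26.703)/8 = 0.57718.
[B] = 2x = 1.154 M.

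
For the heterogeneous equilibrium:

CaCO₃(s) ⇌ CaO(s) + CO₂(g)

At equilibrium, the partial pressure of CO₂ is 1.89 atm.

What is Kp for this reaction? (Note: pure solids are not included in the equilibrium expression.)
K_p = 1.89

Solids (CaCO₃, CaO) have activity 1 and are excluded.
Kp = P(CO₂) = 1.89.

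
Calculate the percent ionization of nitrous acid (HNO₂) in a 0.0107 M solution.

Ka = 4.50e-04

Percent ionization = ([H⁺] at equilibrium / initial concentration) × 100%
Percent ionization = 18.5%

Let x = [H⁺]. Ka = x²/(C - x) ⇒ x² + (4.50e-04)x - (4.50e-04)(0.0107) = 0. x = 1.9808e-03. Percent = (1.9808e-03/0.0107) × 100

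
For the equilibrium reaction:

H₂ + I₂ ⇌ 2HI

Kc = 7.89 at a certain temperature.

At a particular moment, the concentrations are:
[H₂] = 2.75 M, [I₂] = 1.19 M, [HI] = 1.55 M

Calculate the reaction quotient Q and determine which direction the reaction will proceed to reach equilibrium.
Q = 0.734, Q < K, reaction proceeds forward (toward products)

Q = ([HI]^2) / ([H₂] × [I₂])
  = ((1.55)^2) / ((2.75)·(1.19)) = 2.4025/3.2725 = 0.7341
Since Q = 0.7341 < Kc = 7.89, the reaction proceeds forward (toward products) to reach equilibrium.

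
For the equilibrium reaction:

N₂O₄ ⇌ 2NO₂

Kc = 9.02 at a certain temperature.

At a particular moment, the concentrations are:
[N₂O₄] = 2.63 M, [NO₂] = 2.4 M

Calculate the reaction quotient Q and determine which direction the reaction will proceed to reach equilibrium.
Q = 2.190, Q < K, reaction proceeds forward (toward products)

Q = ([NO₂]^2) / ([N₂O₄])
  = ((2.4)^2) / ((2.63)) = 5.76/2.63 = 2.19
Since Q = 2.19 < Kc = 9.02, the reaction proceeds forward (toward products) to reach equilibrium.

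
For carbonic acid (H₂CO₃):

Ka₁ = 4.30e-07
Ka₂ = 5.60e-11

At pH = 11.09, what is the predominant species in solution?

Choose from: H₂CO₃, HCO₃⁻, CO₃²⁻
CO₃²⁻

pKa1 = 6.37, pKa2 = 10.25. Each pKa is the crossover between adjacent species; pH = 11.09 lies in the region where CO₃²⁻ predominates.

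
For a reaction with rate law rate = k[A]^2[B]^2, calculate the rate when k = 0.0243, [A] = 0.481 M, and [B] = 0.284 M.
0.0004535 M/s

rate = k·[A]^2·[B]^2 = 0.0243·(0.481)^2·(0.284)^2 = 0.0243·0.231361·0.080656 = 0.0004535 M/s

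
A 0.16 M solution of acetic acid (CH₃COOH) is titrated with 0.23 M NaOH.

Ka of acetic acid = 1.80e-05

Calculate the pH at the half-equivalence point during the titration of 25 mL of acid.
pH = pKa = 4.74

At the half-equivalence point, [HA] = [A⁻], so by Henderson–Hasselbalch pH = pKa + log(1) = pKa.
pKa = −log(1.80e-05) = 4.74.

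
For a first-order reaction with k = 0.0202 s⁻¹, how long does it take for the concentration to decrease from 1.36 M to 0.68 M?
34.31 s

From ln[A] = ln[A]₀ - k·t: t = ln([A]₀/[A])/k = ln(1.36/0.68)/0.0202 = ln(2.0000)/0.0202 = 0.6931/0.0202 = 34.31 s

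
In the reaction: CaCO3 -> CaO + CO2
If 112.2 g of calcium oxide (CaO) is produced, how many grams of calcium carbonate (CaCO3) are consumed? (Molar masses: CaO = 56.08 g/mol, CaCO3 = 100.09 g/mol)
Moles of CaO = 112.2 g ÷ 56.08 g/mol = 2.00071 mol
Mole ratio: 1 mol CaCO3 / 1 mol CaO
Moles of CaCO3 = 2.00071 × (1/1) = 2.00071 mol
Mass of CaCO3 = 2.00071 mol × 100.09 g/mol = 200.3 g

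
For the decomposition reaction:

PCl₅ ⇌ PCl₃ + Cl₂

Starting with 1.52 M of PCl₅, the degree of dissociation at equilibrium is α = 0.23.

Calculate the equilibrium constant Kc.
K_c = 0.1044

x = α·[A]₀ = 0.23 × 1.52 = 0.3496 M dissociated.
At eq: [PCl₅] = 1.52 − 0.3496 = 1.17 M; [PCl₃] = [Cl₂] = x = 0.3496 M.
Kc = [PCl₃][Cl₂]/[PCl₅] = (0.3496)²/1.17 = 0.1044.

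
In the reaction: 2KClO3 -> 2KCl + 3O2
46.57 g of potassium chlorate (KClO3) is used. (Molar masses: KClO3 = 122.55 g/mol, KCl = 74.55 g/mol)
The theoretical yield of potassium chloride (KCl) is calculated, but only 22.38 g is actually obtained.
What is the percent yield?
Moles of KClO3 = 46.57 g ÷ 122.55 g/mol = 0.380008 mol
Mole ratio: 2 mol KCl / 2 mol KClO3
Moles of KCl = 0.380008 × (2/2) = 0.380008 mol
Theoretical yield = 0.380008 mol × 74.55 g/mol = 28.33 g
Actual yield = 22.38 g
Percent yield = (22.38 / 28.33) × 100% = 79.0%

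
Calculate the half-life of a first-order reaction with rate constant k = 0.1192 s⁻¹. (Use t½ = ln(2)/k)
5.81 s

t½ = ln(2)/k = 0.6931/0.1192 = 5.81 s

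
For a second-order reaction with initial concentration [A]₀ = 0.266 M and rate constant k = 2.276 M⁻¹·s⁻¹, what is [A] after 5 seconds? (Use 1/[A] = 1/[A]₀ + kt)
0.0661 M

1/[A] = 1/[A]₀ + k·t = 1/0.266 + (2.276)·(5) = 3.7594 + 11.3800 = 15.1394
[A] = 1/15.1394 = 0.0661 M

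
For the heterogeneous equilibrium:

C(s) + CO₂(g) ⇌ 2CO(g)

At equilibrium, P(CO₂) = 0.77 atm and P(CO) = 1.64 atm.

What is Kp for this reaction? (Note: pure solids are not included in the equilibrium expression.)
K_p = 3.493

Solid C is excluded.
Kp = P(CO)²/P(CO₂) = (1.64)²/0.77 = 2.69/0.77 = 3.493.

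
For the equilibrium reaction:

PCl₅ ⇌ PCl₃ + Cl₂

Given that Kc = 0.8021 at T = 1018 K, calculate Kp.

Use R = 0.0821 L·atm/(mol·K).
K_p = 67.0378

Δn = (moles gaseous products) − (moles gaseous reactants) = 1
T = 1018 K; RT = 0.0821 × 1018 = 83.5778
Kp = Kc·(RT)^Δn = 0.8021 × (83.5778)^1 = 0.8021 × 83.5778 = 67.0378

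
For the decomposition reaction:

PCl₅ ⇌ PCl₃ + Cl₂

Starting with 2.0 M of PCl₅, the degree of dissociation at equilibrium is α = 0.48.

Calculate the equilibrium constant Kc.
K_c = 0.8862

x = α·[A]₀ = 0.48 × 2.0 = 0.96 M dissociated.
At eq: [PCl₅] = 2.0 − 0.96 = 1.04 M; [PCl₃] = [Cl₂] = x = 0.96 M.
Kc = [PCl₃][Cl₂]/[PCl₅] = (0.96)²/1.04 = 0.8862.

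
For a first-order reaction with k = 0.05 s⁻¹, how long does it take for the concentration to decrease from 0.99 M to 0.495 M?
13.86 s

From ln[A] = ln[A]₀ - k·t: t = ln([A]₀/[A])/k = ln(0.99/0.495)/0.05 = ln(2.0000)/0.05 = 0.6931/0.05 = 13.86 s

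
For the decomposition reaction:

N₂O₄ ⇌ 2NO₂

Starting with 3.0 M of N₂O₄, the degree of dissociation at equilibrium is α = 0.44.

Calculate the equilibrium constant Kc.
K_c = 4.1486

x = α·[A]₀ = 0.44 × 3.0 = 1.32 M dissociated.
At eq: [N₂O₄] = 3.0 − 1.32 = 1.68 M; [NO₂] = 2x = 2.64 M.
Kc = [NO₂]²/[N₂O₄] = (2.64)²/1.68 = 4.149.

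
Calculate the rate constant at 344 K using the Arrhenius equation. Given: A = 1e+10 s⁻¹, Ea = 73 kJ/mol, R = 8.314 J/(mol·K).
8.22e-02 s⁻¹

k = A·exp(-Ea/(R·T)) = 1e+10·exp(-73000/(8.314·344)) = 1e+10·exp(-25.5243) = 1e+10·8.2210e-12 = 8.22e-02 s⁻¹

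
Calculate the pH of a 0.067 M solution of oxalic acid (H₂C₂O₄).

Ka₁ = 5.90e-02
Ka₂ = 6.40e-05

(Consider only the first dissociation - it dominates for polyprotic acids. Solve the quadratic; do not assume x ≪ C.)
pH = 1.40

x² + Ka₁·x − Ka₁·C = 0 with Ka₁ = 5.90e-02, C = 0.067.
x = (−Ka₁ + √(Ka₁² + 4·Ka₁·C))/2 = 3.9950e-02 M, so pH = 1.40.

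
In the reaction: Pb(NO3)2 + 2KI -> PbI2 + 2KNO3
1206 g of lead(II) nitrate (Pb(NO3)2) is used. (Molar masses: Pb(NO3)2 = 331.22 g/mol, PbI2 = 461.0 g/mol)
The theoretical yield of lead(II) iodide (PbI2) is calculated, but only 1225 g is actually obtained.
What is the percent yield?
Moles of Pb(NO3)2 = 1206 g ÷ 331.22 g/mol = 3.64108 mol
Mole ratio: 1 mol PbI2 / 1 mol Pb(NO3)2
Moles of PbI2 = 3.64108 × (1/1) = 3.64108 mol
Theoretical yield = 3.64108 mol × 461.0 g/mol = 1678.5 g
Actual yield = 1225 g
Percent yield = (1225 / 1678.5) × 100% = 73.0%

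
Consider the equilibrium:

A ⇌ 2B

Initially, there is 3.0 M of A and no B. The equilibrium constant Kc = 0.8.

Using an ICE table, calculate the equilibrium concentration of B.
[B] = 1.362 M

ICE: [A] = 3.0 − x, [B] = 2x.
Kc = (2x)²/(3.0 − x) = 0.8 ⇒ 4x² + 0.8x − 2.4 = 0.
x = (−0.8 + √(0.8² + 4·4·2.4))/(2·4) = (−0.8 + √39.04)/8 = 0.68102.
[B] = 2x = 1.362 M.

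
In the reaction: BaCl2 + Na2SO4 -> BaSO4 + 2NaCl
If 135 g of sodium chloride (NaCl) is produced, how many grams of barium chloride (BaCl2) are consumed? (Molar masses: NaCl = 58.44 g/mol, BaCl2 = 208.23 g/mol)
Moles of NaCl = 135 g ÷ 58.44 g/mol = 2.31006 mol
Mole ratio: 1 mol BaCl2 / 2 mol NaCl
Moles of BaCl2 = 2.31006 × (1/2) = 1.15503 mol
Mass of BaCl2 = 1.15503 mol × 208.23 g/mol = 240.5 g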